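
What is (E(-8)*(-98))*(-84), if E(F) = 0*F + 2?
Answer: 16464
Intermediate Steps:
E(F) = 2 (E(F) = 0 + 2 = 2)
(E(-8)*(-98))*(-84) = (2*(-98))*(-84) = -196*(-84) = 16464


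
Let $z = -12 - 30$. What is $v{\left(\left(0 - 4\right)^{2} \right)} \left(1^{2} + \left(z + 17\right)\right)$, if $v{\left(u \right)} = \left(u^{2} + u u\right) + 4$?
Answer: $-12384$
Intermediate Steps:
$z = -42$ ($z = -12 - 30 = -42$)
$v{\left(u \right)} = 4 + 2 u^{2}$ ($v{\left(u \right)} = \left(u^{2} + u^{2}\right) + 4 = 2 u^{2} + 4 = 4 + 2 u^{2}$)
$v{\left(\left(0 - 4\right)^{2} \right)} \left(1^{2} + \left(z + 17\right)\right) = \left(4 + 2 \left(\left(0 - 4\right)^{2}\right)^{2}\right) \left(1^{2} + \left(-42 + 17\right)\right) = \left(4 + 2 \left(\left(-4\right)^{2}\right)^{2}\right) \left(1 - 25\right) = \left(4 + 2 \cdot 16^{2}\right) \left(-24\right) = \left(4 + 2 \cdot 256\right) \left(-24\right) = \left(4 + 512\right) \left(-24\right) = 516 \left(-24\right) = -12384$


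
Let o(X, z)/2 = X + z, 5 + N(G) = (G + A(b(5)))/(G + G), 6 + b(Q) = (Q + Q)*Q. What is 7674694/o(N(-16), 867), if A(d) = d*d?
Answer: 3837347/802 ≈ 4784.7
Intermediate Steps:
b(Q) = -6 + 2*Q² (b(Q) = -6 + (Q + Q)*Q = -6 + (2*Q)*Q = -6 + 2*Q²)
A(d) = d²
N(G) = -5 + (1936 + G)/(2*G) (N(G) = -5 + (G + (-6 + 2*5²)²)/(G + G) = -5 + (G + (-6 + 2*25)²)/((2*G)) = -5 + (G + (-6 + 50)²)*(1/(2*G)) = -5 + (G + 44²)*(1/(2*G)) = -5 + (G + 1936)*(1/(2*G)) = -5 + (1936 + G)*(1/(2*G)) = -5 + (1936 + G)/(2*G))
o(X, z) = 2*X + 2*z (o(X, z) = 2*(X + z) = 2*X + 2*z)
7674694/o(N(-16), 867) = 7674694/(2*(-9/2 + 968/(-16)) + 2*867) = 7674694/(2*(-9/2 + 968*(-1/16)) + 1734) = 7674694/(2*(-9/2 - 121/2) + 1734) = 7674694/(2*(-65) + 1734) = 7674694/(-130 + 1734) = 7674694/1604 = 7674694*(1/1604) = 3837347/802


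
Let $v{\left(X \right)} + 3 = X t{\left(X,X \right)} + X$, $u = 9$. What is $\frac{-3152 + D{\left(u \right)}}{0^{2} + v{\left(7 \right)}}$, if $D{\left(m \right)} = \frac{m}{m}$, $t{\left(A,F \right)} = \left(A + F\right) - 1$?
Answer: $- \frac{3151}{95} \approx -33.168$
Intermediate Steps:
$t{\left(A,F \right)} = -1 + A + F$
$D{\left(m \right)} = 1$
$v{\left(X \right)} = -3 + X + X \left(-1 + 2 X\right)$ ($v{\left(X \right)} = -3 + \left(X \left(-1 + X + X\right) + X\right) = -3 + \left(X \left(-1 + 2 X\right) + X\right) = -3 + \left(X + X \left(-1 + 2 X\right)\right) = -3 + X + X \left(-1 + 2 X\right)$)
$\frac{-3152 + D{\left(u \right)}}{0^{2} + v{\left(7 \right)}} = \frac{-3152 + 1}{0^{2} - \left(3 - 2 \cdot 7^{2}\right)} = - \frac{3151}{0 + \left(-3 + 2 \cdot 49\right)} = - \frac{3151}{0 + \left(-3 + 98\right)} = - \frac{3151}{0 + 95} = - \frac{3151}{95}$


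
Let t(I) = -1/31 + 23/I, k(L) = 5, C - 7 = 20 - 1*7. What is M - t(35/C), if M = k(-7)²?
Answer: 2580/217 ≈ 11.889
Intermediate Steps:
C = 20 (C = 7 + (20 - 1*7) = 7 + (20 - 7) = 7 + 13 = 20)
t(I) = -1/31 + 23/I (t(I) = -1*1/31 + 23/I = -1/31 + 23/I)
M = 25 (M = 5² = 25)
M - t(35/C) = 25 - (713 - 35/20)/(31*(35/20)) = 25 - (713 - 35/20)/(31*(35*(1/20))) = 25 - (713 - 1*7/4)/(31*7/4) = 25 - 4*(713 - 7/4)/(31*7) = 25 - 4*2845/(31*7*4) = 25 - 1*2845/217 = 25 - 2845/217 = 2580/217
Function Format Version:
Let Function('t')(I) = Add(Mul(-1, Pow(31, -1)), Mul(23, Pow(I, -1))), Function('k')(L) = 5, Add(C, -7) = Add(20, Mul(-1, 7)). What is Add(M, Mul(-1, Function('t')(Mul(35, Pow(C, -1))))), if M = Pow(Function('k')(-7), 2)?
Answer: Rational(2580, 217) ≈ 11.889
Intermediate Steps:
C = 20 (C = Add(7, Add(20, Mul(-1, 7))) = Add(7, Add(20, -7)) = Add(7, 13) = 20)
Function('t')(I) = Add(Rational(-1, 31), Mul(23, Pow(I, -1))) (Function('t')(I) = Add(Mul(-1, Rational(1, 31)), Mul(23, Pow(I, -1))) = Add(Rational(-1, 31), Mul(23, Pow(I, -1))))
M = 25 (M = Pow(5, 2) = 25)
Add(M, Mul(-1, Function('t')(Mul(35, Pow(C, -1))))) = Add(25, Mul(-1, Mul(Rational(1, 31), Pow(Mul(35, Pow(20, -1)), -1), Add(713, Mul(-1, Mul(35, Pow(20, -1))))))) = Add(25, Mul(-1, Mul(Rational(1, 31), Pow(Mul(35, Rational(1, 20)), -1), Add(713, Mul(-1, Mul(35, Rational(1, 20))))))) = Add(25, Mul(-1, Mul(Rational(1, 31), Pow(Rational(7, 4), -1), Add(713, Mul(-1, Rational(7, 4)))))) = Add(25, Mul(-1, Mul(Rational(1, 31), Rational(4, 7), Add(713, Rational(-7, 4))))) = Add(25, Mul(-1, Mul(Rational(1, 31), Rational(4, 7), Rational(2845, 4)))) = Add(25, Mul(-1, Rational(2845, 217))) = Add(25, Rational(-2845, 217)) = Rational(2580, 217)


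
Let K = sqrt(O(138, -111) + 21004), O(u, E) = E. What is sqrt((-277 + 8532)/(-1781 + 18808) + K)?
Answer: sqrt(140557885 + 289918729*sqrt(20893))/17027 ≈ 12.043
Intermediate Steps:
K = sqrt(20893) (K = sqrt(-111 + 21004) = sqrt(20893) ≈ 144.54)
sqrt((-277 + 8532)/(-1781 + 18808) + K) = sqrt((-277 + 8532)/(-1781 + 18808) + sqrt(20893)) = sqrt(8255/17027 + sqrt(20893))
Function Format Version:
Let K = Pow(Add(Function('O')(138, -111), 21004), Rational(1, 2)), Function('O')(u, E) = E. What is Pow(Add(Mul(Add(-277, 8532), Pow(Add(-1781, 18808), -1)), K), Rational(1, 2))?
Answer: Mul(Rational(1, 17027), Pow(Add(140557885, Mul(289918729, Pow(20893, Rational(1, 2)))), Rational(1, 2))) ≈ 12.043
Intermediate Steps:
K = Pow(20893, Rational(1, 2)) (K = Pow(Add(-111, 21004), Rational(1, 2)) = Pow(20893, Rational(1, 2)) ≈ 144.54)
Pow(Add(Mul(Add(-277, 8532), Pow(Add(-1781, 18808), -1)), K), Rational(1, 2)) = Pow(Add(Mul(Add(-277, 8532), Pow(Add(-1781, 18808), -1)), Pow(20893, Rational(1, 2))), Rational(1, 2)) = Pow(Add(Mul(8255, Pow(17027, -1)), Pow(20893, Rational(1, 2))), Rational(1, 2)) = Pow(Add(Mul(8255, Rational(1, 17027)), Pow(20893, Rational(1, 2))), Rational(1, 2)) = Pow(Add(Rational(8255, 17027), Pow(20893, Rational(1, 2))), Rational(1, 2))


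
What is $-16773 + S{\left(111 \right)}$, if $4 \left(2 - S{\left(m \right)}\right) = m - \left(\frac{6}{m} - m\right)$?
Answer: $- \frac{622580}{37} \approx -16827.0$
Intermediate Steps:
$S{\left(m \right)} = 2 - \frac{m}{2} + \frac{3}{2 m}$ ($S{\left(m \right)} = 2 - \frac{m - \left(\frac{6}{m} - m\right)}{4} = 2 - \frac{m - \left(- m + \frac{6}{m}\right)}{4} = 2 - \frac{m + \left(m - \frac{6}{m}\right)}{4} = 2 - \frac{- \frac{6}{m} + 2 m}{4} = 2 - \left(\frac{m}{2} - \frac{3}{2 m}\right) = 2 - \frac{m}{2} + \frac{3}{2 m}$)
$-16773 + S{\left(111 \right)} = -16773 + \frac{3 - 111 \left(-4 + 111\right)}{2 \cdot 111} = -16773 + \frac{1}{2} \cdot \frac{1}{111} \left(3 - 111 \cdot 107\right) = -16773 + \frac{1}{2} \cdot \frac{1}{111} \left(3 - 11877\right) = -16773 + \frac{1}{2} \cdot \frac{1}{111} \left(-11874\right) = -16773 - \frac{1979}{37} = - \frac{622580}{37}$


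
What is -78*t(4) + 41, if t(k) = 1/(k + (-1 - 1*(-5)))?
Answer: 125/4 ≈ 31.250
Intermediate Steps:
t(k) = 1/(4 + k) (t(k) = 1/(k + (-1 + 5)) = 1/(k + 4) = 1/(4 + k))
-78*t(4) + 41 = -78/(4 + 4) + 41 = -78/8 + 41 = -78*⅛ + 41 = -39/4 + 41 = 125/4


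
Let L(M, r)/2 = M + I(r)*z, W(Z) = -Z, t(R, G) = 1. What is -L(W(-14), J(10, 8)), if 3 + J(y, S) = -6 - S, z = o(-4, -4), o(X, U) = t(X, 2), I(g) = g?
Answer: 6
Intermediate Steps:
o(X, U) = 1
z = 1
J(y, S) = -9 - S (J(y, S) = -3 + (-6 - S) = -9 - S)
L(M, r) = 2*M + 2*r (L(M, r) = 2*(M + r*1) = 2*(M + r) = 2*M + 2*r)
-L(W(-14), J(10, 8)) = -(2*(-1*(-14)) + 2*(-9 - 1*8)) = -(2*14 + 2*(-9 - 8)) = -(28 + 2*(-17)) = -(28 - 34) = -1*(-6) = 6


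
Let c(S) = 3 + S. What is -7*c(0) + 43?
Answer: 22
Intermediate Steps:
-7*c(0) + 43 = -7*(3 + 0) + 43 = -7*3 + 43 = -21 + 43 = 22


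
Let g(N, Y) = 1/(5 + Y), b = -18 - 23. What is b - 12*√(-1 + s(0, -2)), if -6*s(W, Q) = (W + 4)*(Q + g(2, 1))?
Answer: -41 - 4*√2 ≈ -46.657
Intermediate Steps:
b = -41
s(W, Q) = -(4 + W)*(⅙ + Q)/6 (s(W, Q) = -(W + 4)*(Q + 1/(5 + 1))/6 = -(4 + W)*(Q + 1/6)/6 = -(4 + W)*(Q + ⅙)/6 = -(4 + W)*(⅙ + Q)/6)
b - 12*√(-1 + s(0, -2)) = -41 - 12*√(-1 + (-⅑ - ⅔*(-2) - 1/36*0 - ⅙*(-2)*0)) = -41 - 12*√(-1 + (-⅑ + 4/3 + 0 + 0)) = -41 - 12*√(-1 + 11/9) = -41 - 4*√2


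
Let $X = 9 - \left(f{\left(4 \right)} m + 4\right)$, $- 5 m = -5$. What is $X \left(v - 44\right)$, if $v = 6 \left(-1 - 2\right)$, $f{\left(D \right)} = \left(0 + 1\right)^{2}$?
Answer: $-248$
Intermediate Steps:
$m = 1$ ($m = \left(- \frac{1}{5}\right) \left(-5\right) = 1$)
$f{\left(D \right)} = 1$ ($f{\left(D \right)} = 1^{2} = 1$)
$v = -18$ ($v = 6 \left(-3\right) = -18$)
$X = 4$ ($X = 9 - \left(1 \cdot 1 + 4\right) = 9 - \left(1 + 4\right) = 9 - 5 = 4$)
$X \left(v - 44\right) = 4 \left(-18 - 44\right) = 4 \left(-62\right) = -248$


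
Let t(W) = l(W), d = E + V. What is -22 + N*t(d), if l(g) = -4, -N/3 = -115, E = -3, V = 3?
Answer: -1402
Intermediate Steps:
d = 0 (d = -3 + 3 = 0)
N = 345 (N = -3*(-115) = 345)
t(W) = -4
-22 + N*t(d) = -22 + 345*(-4) = -22 - 1380 = -1402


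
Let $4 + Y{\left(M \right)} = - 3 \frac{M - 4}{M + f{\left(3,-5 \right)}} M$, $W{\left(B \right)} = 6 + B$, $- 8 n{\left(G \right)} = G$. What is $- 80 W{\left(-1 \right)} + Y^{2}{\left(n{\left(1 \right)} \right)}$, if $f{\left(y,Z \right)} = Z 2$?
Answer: $- \frac{1996871}{5184} \approx -385.2$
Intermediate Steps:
$f{\left(y,Z \right)} = 2 Z$
$n{\left(G \right)} = - \frac{G}{8}$
$Y{\left(M \right)} = -4 - \frac{3 M \left(-4 + M\right)}{-10 + M}$ ($Y{\left(M \right)} = -4 + - 3 \frac{M - 4}{M + 2 \left(-5\right)} M = -4 + - 3 \frac{-4 + M}{M - 10} M = -4 + - 3 \frac{-4 + M}{-10 + M} M = -4 + - \frac{3 \left(-4 + M\right)}{-10 + M} M = -4 - \frac{3 M \left(-4 + M\right)}{-10 + M}$)
$- 80 W{\left(-1 \right)} + Y^{2}{\left(n{\left(1 \right)} \right)} = - 80 \left(6 - 1\right) + \left(\frac{40 - 3 \left(\left(- \frac{1}{8}\right) 1\right)^{2} + 8 \left(\left(- \frac{1}{8}\right) 1\right)}{-10 - \frac{1}{8}}\right)^{2} = \left(-80\right) 5 + \left(\frac{40 - 3 \left(- \frac{1}{8}\right)^{2} + 8 \left(- \frac{1}{8}\right)}{-10 - \frac{1}{8}}\right)^{2} = -400 + \left(\frac{40 - \frac{3}{64} - 1}{- \frac{81}{8}}\right)^{2} = -400 + \left(- \frac{8 \left(40 - \frac{3}{64} - 1\right)}{81}\right)^{2} = -400 + \left(\left(- \frac{8}{81}\right) \frac{2493}{64}\right)^{2} = -400 + \left(- \frac{277}{72}\right)^{2} = -400 + \frac{76729}{5184} = - \frac{1996871}{5184}$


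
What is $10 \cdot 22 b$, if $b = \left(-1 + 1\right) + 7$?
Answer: $1540$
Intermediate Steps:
$b = 7$ ($b = 0 + 7 = 7$)
$10 \cdot 22 b = 10 \cdot 22 \cdot 7 = 220 \cdot 7 = 1540$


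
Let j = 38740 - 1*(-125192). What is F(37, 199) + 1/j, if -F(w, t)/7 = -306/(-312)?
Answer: -7315459/1065558 ≈ -6.8654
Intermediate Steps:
F(w, t) = -357/52 (F(w, t) = -(-2142)/(-312) = -(-2142)*(-1)/312 = -7*51/52 = -357/52)
j = 163932 (j = 38740 + 125192 = 163932)
F(37, 199) + 1/j = -357/52 + 1/163932 = -7315459/1065558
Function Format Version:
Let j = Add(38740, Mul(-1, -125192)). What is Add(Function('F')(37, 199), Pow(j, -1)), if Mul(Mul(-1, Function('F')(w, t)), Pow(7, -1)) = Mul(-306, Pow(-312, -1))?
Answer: Rational(-7315459, 1065558) ≈ -6.8654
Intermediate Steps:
Function('F')(w, t) = Rational(-357, 52) (Function('F')(w, t) = Mul(-7, Mul(-306, Pow(-312, -1))) = Mul(-7, Mul(-306, Rational(-1, 312))) = Mul(-7, Rational(51, 52)) = Rational(-357, 52))
j = 163932 (j = Add(38740, 125192) = 163932)
Add(Function('F')(37, 199), Pow(j, -1)) = Add(Rational(-357, 52), Pow(163932, -1)) = Add(Rational(-357, 52), Rational(1, 163932)) = Rational(-7315459, 1065558)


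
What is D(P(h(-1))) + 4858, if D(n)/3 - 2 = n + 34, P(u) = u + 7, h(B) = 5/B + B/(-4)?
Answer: 19891/4 ≈ 4972.8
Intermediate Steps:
h(B) = 5/B - B/4 (h(B) = 5/B + B*(-1/4) = 5/B - B/4)
P(u) = 7 + u
D(n) = 108 + 3*n (D(n) = 6 + 3*(n + 34) = 6 + 3*(34 + n) = 6 + (102 + 3*n) = 108 + 3*n)
D(P(h(-1))) + 4858 = (108 + 3*(7 + (5/(-1) - 1/4*(-1)))) + 4858 = (108 + 3*(7 + (5*(-1) + 1/4))) + 4858 = (108 + 3*(7 + (-5 + 1/4))) + 4858 = (108 + 3*(7 - 19/4)) + 4858 = (108 + 3*(9/4)) + 4858 = (108 + 27/4) + 4858 = 459/4 + 4858 = 19891/4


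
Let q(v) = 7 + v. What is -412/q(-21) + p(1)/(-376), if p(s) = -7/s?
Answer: 77505/2632 ≈ 29.447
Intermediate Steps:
-412/q(-21) + p(1)/(-376) = -412/(7 - 21) - 7/1/(-376) = -412/(-14) - 7*1*(-1/376) = -412*(-1/14) - 7*(-1/376) = 206/7 + 7/376 = 77505/2632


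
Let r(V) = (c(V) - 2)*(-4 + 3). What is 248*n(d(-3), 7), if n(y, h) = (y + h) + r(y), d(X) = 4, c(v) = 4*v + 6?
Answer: -2232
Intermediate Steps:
c(v) = 6 + 4*v
r(V) = -4 - 4*V (r(V) = ((6 + 4*V) - 2)*(-4 + 3) = (4 + 4*V)*(-1) = -4 - 4*V)
n(y, h) = -4 + h - 3*y (n(y, h) = (y + h) + (-4 - 4*y) = (h + y) + (-4 - 4*y) = -4 + h - 3*y)
248*n(d(-3), 7) = 248*(-4 + 7 - 3*4) = 248*(-4 + 7 - 12) = 248*(-9) = -2232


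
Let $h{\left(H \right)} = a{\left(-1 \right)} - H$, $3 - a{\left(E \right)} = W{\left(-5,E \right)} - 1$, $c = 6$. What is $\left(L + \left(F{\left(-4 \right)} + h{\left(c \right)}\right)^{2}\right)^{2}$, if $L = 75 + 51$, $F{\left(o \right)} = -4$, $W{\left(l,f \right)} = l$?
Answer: $16129$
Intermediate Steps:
$a{\left(E \right)} = 9$ ($a{\left(E \right)} = 3 - \left(-5 - 1\right) = 3 - -6 = 3 + 6 = 9$)
$h{\left(H \right)} = 9 - H$
$L = 126$
$\left(L + \left(F{\left(-4 \right)} + h{\left(c \right)}\right)^{2}\right)^{2} = \left(126 + \left(-4 + \left(9 - 6\right)\right)^{2}\right)^{2} = \left(126 + \left(-4 + 3\right)^{2}\right)^{2} = \left(126 + \left(-1\right)^{2}\right)^{2} = \left(126 + 1\right)^{2} = 127^{2} = 16129$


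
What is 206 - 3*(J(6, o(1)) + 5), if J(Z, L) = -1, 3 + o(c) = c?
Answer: 194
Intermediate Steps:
o(c) = -3 + c
206 - 3*(J(6, o(1)) + 5) = 206 - 3*(-1 + 5) = 206 - 3*4 = 206 - 12 = 194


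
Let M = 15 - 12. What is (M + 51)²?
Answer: 2916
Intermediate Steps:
M = 3
(M + 51)² = (3 + 51)² = 54² = 2916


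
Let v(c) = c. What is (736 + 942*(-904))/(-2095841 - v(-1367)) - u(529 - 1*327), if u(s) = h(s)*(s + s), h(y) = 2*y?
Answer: -170925408776/1047237 ≈ -1.6322e+5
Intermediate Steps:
u(s) = 4*s² (u(s) = (2*s)*(s + s) = (2*s)*(2*s) = 4*s²)
(736 + 942*(-904))/(-2095841 - v(-1367)) - u(529 - 1*327) = (736 + 942*(-904))/(-2095841 - 1*(-1367)) - 4*(529 - 1*327)² = (736 - 851568)/(-2095841 + 1367) - 4*(529 - 327)² = -850832/(-2094474) - 4*202² = -850832*(-1/2094474) - 4*40804 = 425416/1047237 - 1*163216 = 425416/1047237 - 163216 = -170925408776/1047237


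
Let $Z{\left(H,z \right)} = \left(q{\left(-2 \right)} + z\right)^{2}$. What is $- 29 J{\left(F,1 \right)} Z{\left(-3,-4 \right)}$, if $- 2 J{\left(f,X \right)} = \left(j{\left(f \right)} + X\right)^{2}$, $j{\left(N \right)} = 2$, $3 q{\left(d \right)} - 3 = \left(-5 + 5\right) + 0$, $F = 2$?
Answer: $\frac{2349}{2} \approx 1174.5$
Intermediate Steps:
$q{\left(d \right)} = 1$ ($q{\left(d \right)} = 1 + \frac{\left(-5 + 5\right) + 0}{3} = 1 + \frac{0 + 0}{3} = 1 + \frac{1}{3} \cdot 0 = 1 + 0 = 1$)
$Z{\left(H,z \right)} = \left(1 + z\right)^{2}$
$J{\left(f,X \right)} = - \frac{\left(2 + X\right)^{2}}{2}$
$- 29 J{\left(F,1 \right)} Z{\left(-3,-4 \right)} = - 29 \left(- \frac{\left(2 + 1\right)^{2}}{2}\right) \left(1 - 4\right)^{2} = - 29 \left(- \frac{3^{2}}{2}\right) \left(-3\right)^{2} = - 29 \left(\left(- \frac{1}{2}\right) 9\right) 9 = \left(-29\right) \left(- \frac{9}{2}\right) 9 = \frac{261}{2} \cdot 9 = \frac{2349}{2}$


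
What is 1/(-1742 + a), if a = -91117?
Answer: -1/92859 ≈ -1.0769e-5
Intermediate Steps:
1/(-1742 + a) = 1/(-1742 - 91117) = 1/(-92859) = -1/92859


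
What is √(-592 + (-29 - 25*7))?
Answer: 2*I*√199 ≈ 28.213*I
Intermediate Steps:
√(-592 + (-29 - 25*7)) = √(-592 + (-29 - 175)) = √(-592 - 204) = √(-796) = 2*I*√199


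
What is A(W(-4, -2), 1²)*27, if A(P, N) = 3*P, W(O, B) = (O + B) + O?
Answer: -810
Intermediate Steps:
W(O, B) = B + 2*O (W(O, B) = (B + O) + O = B + 2*O)
A(W(-4, -2), 1²)*27 = (3*(-2 + 2*(-4)))*27 = (3*(-2 - 8))*27 = (3*(-10))*27 = -30*27 = -810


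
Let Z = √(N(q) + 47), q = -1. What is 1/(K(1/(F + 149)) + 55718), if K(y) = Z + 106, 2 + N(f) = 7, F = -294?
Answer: 13956/779079731 - √13/1558159462 ≈ 1.7911e-5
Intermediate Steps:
N(f) = 5 (N(f) = -2 + 7 = 5)
Z = 2*√13 (Z = √(5 + 47) = √52 = 2*√13 ≈ 7.2111)
K(y) = 106 + 2*√13 (K(y) = 2*√13 + 106 = 106 + 2*√13)
1/(K(1/(F + 149)) + 55718) = 1/((106 + 2*√13) + 55718) = 1/(55824 + 2*√13)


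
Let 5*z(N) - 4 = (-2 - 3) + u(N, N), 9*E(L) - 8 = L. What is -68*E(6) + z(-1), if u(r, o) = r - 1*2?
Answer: -4796/45 ≈ -106.58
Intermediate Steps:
u(r, o) = -2 + r (u(r, o) = r - 2 = -2 + r)
E(L) = 8/9 + L/9
z(N) = -⅗ + N/5 (z(N) = ⅘ + ((-2 - 3) + (-2 + N))/5 = ⅘ + (-5 + (-2 + N))/5 = ⅘ + (-7 + N)/5 = ⅘ + (-7/5 + N/5) = -⅗ + N/5)
-68*E(6) + z(-1) = -68*(8/9 + (⅑)*6) + (-⅗ + (⅕)*(-1)) = -68*(8/9 + ⅔) + (-⅗ - ⅕) = -68*14/9 - ⅘ = -952/9 - ⅘ = -4796/45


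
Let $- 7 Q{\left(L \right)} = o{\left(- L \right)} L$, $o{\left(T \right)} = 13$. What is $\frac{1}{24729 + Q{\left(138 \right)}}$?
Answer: $\frac{7}{171309} \approx 4.0862 \cdot 10^{-5}$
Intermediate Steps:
$Q{\left(L \right)} = - \frac{13 L}{7}$
$\frac{1}{24729 + Q{\left(138 \right)}} = \frac{1}{24729 - \frac{1794}{7}} = \frac{1}{\frac{171309}{7}} = \frac{7}{171309}$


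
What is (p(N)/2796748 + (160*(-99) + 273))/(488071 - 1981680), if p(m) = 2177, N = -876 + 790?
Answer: 2291419681/219855157028 ≈ 0.010422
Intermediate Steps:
N = -86
(p(N)/2796748 + (160*(-99) + 273))/(488071 - 1981680) = (2177/2796748 + (160*(-99) + 273))/(488071 - 1981680) = (2177*(1/2796748) + (-15840 + 273))/(-1493609) = (2177/2796748 - 15567)*(-1/1493609) = -43536973939/2796748*(-1/1493609) = 2291419681/219855157028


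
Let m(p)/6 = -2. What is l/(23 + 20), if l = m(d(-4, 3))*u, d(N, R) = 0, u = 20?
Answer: -240/43 ≈ -5.5814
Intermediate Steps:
m(p) = -12 (m(p) = 6*(-2) = -12)
l = -240 (l = -12*20 = -240)
l/(23 + 20) = -240/(23 + 20) = -240/43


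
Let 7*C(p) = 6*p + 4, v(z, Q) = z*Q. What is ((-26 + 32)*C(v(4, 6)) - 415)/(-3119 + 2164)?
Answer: 2017/6685 ≈ 0.30172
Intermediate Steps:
v(z, Q) = Q*z
C(p) = 4/7 + 6*p/7 (C(p) = (6*p + 4)/7 = (4 + 6*p)/7 = 4/7 + 6*p/7)
((-26 + 32)*C(v(4, 6)) - 415)/(-3119 + 2164) = ((-26 + 32)*(4/7 + 6*(6*4)/7) - 415)/(-3119 + 2164) = (6*(4/7 + (6/7)*24) - 415)/(-955) = (6*(4/7 + 144/7) - 415)*(-1/955) = (6*(148/7) - 415)*(-1/955) = (888/7 - 415)*(-1/955) = -2017/7*(-1/955) = 2017/6685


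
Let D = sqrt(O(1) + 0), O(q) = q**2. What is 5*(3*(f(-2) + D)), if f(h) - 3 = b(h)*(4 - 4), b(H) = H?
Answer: 60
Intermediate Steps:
D = 1 (D = sqrt(1**2 + 0) = sqrt(1 + 0) = sqrt(1) = 1)
f(h) = 3 (f(h) = 3 + h*(4 - 4) = 3 + h*0 = 3 + 0 = 3)
5*(3*(f(-2) + D)) = 5*(3*(3 + 1)) = 5*(3*4) = 5*12 = 60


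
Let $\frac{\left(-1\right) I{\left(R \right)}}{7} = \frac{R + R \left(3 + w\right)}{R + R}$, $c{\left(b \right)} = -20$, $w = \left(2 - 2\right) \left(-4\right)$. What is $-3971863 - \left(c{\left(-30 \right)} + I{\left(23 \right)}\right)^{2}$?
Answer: $-3973019$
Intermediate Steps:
$w = 0$ ($w = 0 \left(-4\right) = 0$)
$I{\left(R \right)} = -14$ ($I{\left(R \right)} = - 7 \frac{R + R \left(3 + 0\right)}{R + R} = - 7 \frac{R + R 3}{2 R} = - 7 \left(R + 3 R\right) \frac{1}{2 R} = - 7 \cdot 4 R \frac{1}{2 R} = \left(-7\right) 2 = -14$)
$-3971863 - \left(c{\left(-30 \right)} + I{\left(23 \right)}\right)^{2} = -3971863 - \left(-20 - 14\right)^{2} = -3971863 - \left(-34\right)^{2} = -3971863 - 1156 = -3973019$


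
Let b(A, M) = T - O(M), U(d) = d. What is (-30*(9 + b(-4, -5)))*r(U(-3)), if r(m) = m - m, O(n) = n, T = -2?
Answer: 0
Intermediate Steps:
b(A, M) = -2 - M
r(m) = 0
(-30*(9 + b(-4, -5)))*r(U(-3)) = -30*(9 + (-2 - 1*(-5)))*0 = -30*(9 + (-2 + 5))*0 = -30*(9 + 3)*0 = -30*12*0 = -360*0 = 0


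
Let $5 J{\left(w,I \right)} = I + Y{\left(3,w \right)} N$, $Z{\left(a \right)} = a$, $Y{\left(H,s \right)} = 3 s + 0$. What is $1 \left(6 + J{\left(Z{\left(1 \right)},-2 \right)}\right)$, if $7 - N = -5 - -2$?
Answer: $\frac{58}{5} \approx 11.6$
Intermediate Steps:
$Y{\left(H,s \right)} = 3 s$
$N = 10$ ($N = 7 - \left(-5 - -2\right) = 7 - \left(-5 + 2\right) = 7 - -3 = 7 + 3 = 10$)
$J{\left(w,I \right)} = 6 w + \frac{I}{5}$ ($J{\left(w,I \right)} = \frac{I + 3 w 10}{5} = \frac{I + 30 w}{5} = 6 w + \frac{I}{5}$)
$1 \left(6 + J{\left(Z{\left(1 \right)},-2 \right)}\right) = 1 \left(6 + \left(6 \cdot 1 + \frac{1}{5} \left(-2\right)\right)\right) = 1 \left(6 + \left(6 - \frac{2}{5}\right)\right) = 1 \left(6 + \frac{28}{5}\right) = 1 \cdot \frac{58}{5} = \frac{58}{5}$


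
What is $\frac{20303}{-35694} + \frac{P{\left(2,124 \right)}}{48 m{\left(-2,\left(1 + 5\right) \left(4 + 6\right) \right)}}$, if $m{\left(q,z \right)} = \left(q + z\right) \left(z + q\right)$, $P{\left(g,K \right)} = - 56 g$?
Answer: $- \frac{34191289}{60037308} \approx -0.5695$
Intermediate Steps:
$m{\left(q,z \right)} = \left(q + z\right)^{2}$ ($m{\left(q,z \right)} = \left(q + z\right) \left(q + z\right) = \left(q + z\right)^{2}$)
$\frac{20303}{-35694} + \frac{P{\left(2,124 \right)}}{48 m{\left(-2,\left(1 + 5\right) \left(4 + 6\right) \right)}} = \frac{20303}{-35694} + \frac{\left(-56\right) 2}{48 \left(-2 + \left(1 + 5\right) \left(4 + 6\right)\right)^{2}} = 20303 \left(- \frac{1}{35694}\right) - \frac{112}{48 \left(-2 + 6 \cdot 10\right)^{2}} = - \frac{20303}{35694} - \frac{112}{48 \left(-2 + 60\right)^{2}} = - \frac{20303}{35694} - \frac{112}{48 \cdot 58^{2}} = - \frac{20303}{35694} - \frac{112}{48 \cdot 3364} = - \frac{20303}{35694} - \frac{112}{161472} = - \frac{20303}{35694} - \frac{7}{10092} = - \frac{34191289}{60037308}$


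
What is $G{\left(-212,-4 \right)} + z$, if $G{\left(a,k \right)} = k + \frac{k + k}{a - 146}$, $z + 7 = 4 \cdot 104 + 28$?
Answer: $\frac{77511}{179} \approx 433.02$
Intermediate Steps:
$z = 437$ ($z = -7 + \left(4 \cdot 104 + 28\right) = -7 + \left(416 + 28\right) = -7 + 444 = 437$)
$G{\left(a,k \right)} = k + \frac{2 k}{-146 + a}$
$G{\left(-212,-4 \right)} + z = - \frac{4 \left(-144 - 212\right)}{-146 - 212} + 437 = \left(-4\right) \frac{1}{-358} \left(-356\right) + 437 = \left(-4\right) \left(- \frac{1}{358}\right) \left(-356\right) + 437 = - \frac{712}{179} + 437 = \frac{77511}{179}$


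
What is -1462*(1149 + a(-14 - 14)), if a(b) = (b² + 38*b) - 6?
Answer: -1261706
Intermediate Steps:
a(b) = -6 + b² + 38*b
-1462*(1149 + a(-14 - 14)) = -1462*(1149 + (-6 + (-14 - 14)² + 38*(-14 - 14))) = -1462*(1149 + (-6 + (-28)² + 38*(-28))) = -1462*(1149 + (-6 + 784 - 1064)) = -1462*(1149 - 286) = -1462*863 = -1261706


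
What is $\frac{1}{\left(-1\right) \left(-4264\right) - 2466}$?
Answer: $\frac{1}{1798} \approx 0.00055617$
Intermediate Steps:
$\frac{1}{\left(-1\right) \left(-4264\right) - 2466} = \frac{1}{4264 - 2466} = \frac{1}{1798}$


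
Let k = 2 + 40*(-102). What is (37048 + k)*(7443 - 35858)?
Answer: -936842550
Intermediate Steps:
k = -4078 (k = 2 - 4080 = -4078)
(37048 + k)*(7443 - 35858) = (37048 - 4078)*(7443 - 35858) = 32970*(-28415) = -936842550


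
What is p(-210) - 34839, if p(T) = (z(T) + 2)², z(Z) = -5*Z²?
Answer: 48619333165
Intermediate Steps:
p(T) = (2 - 5*T²)² (p(T) = (-5*T² + 2)² = (2 - 5*T²)²)
p(-210) - 34839 = (-2 + 5*(-210)²)² - 34839 = (-2 + 5*44100)² - 34839 = (-2 + 220500)² - 34839 = 220498² - 34839 = 48619368004 - 34839 = 48619333165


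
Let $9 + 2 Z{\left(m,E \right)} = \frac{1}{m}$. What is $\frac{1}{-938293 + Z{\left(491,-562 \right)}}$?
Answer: $- \frac{491}{460704072} \approx -1.0658 \cdot 10^{-6}$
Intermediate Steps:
$Z{\left(m,E \right)} = - \frac{9}{2} + \frac{1}{2 m}$
$\frac{1}{-938293 + Z{\left(491,-562 \right)}} = \frac{1}{-938293 + \frac{1 - 4419}{2 \cdot 491}} = \frac{1}{-938293 + \frac{1}{2} \cdot \frac{1}{491} \left(1 - 4419\right)} = \frac{1}{-938293 + \frac{1}{2} \cdot \frac{1}{491} \left(-4418\right)} = \frac{1}{-938293 - \frac{2209}{491}} = \frac{1}{- \frac{460704072}{491}} = - \frac{491}{460704072}$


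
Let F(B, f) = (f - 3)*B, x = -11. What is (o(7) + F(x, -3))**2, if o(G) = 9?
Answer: 5625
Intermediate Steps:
F(B, f) = B*(-3 + f) (F(B, f) = (-3 + f)*B = B*(-3 + f))
(o(7) + F(x, -3))**2 = (9 - 11*(-3 - 3))**2 = (9 - 11*(-6))**2 = (9 + 66)**2 = 75**2 = 5625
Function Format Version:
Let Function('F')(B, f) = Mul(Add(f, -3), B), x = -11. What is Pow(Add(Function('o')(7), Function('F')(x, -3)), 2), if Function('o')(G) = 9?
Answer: 5625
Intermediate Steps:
Function('F')(B, f) = Mul(B, Add(-3, f)) (Function('F')(B, f) = Mul(Add(-3, f), B) = Mul(B, Add(-3, f)))
Pow(Add(Function('o')(7), Function('F')(x, -3)), 2) = Pow(Add(9, Mul(-11, Add(-3, -3))), 2) = Pow(Add(9, Mul(-11, -6)), 2) = Pow(Add(9, 66), 2) = Pow(75, 2) = 5625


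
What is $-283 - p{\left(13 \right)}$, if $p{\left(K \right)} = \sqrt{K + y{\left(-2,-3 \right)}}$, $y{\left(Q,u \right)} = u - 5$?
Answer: $-283 - \sqrt{5} \approx -285.24$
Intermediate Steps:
$y{\left(Q,u \right)} = -5 + u$
$p{\left(K \right)} = \sqrt{-8 + K}$ ($p{\left(K \right)} = \sqrt{K - 8} = \sqrt{-8 + K}$)
$-283 - p{\left(13 \right)} = -283 - \sqrt{-8 + 13} = -283 - \sqrt{5}$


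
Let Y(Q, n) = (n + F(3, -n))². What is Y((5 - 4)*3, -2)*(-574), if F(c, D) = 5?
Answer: -5166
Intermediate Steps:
Y(Q, n) = (5 + n)² (Y(Q, n) = (n + 5)² = (5 + n)²)
Y((5 - 4)*3, -2)*(-574) = (5 - 2)²*(-574) = 3²*(-574) = 9*(-574) = -5166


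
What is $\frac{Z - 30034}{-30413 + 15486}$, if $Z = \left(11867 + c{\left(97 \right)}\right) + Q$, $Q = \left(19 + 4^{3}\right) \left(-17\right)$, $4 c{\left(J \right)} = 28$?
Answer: $\frac{19571}{14927} \approx 1.3111$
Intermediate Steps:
$c{\left(J \right)} = 7$ ($c{\left(J \right)} = \frac{1}{4} \cdot 28 = 7$)
$Q = -1411$ ($Q = \left(19 + 64\right) \left(-17\right) = 83 \left(-17\right) = -1411$)
$Z = 10463$ ($Z = \left(11867 + 7\right) - 1411 = 11874 - 1411 = 10463$)
$\frac{Z - 30034}{-30413 + 15486} = \frac{10463 - 30034}{-30413 + 15486} = - \frac{19571}{-14927} = \left(-19571\right) \left(- \frac{1}{14927}\right) = \frac{19571}{14927}$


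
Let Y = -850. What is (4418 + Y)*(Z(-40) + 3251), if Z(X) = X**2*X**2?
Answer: 9145679568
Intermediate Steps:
Z(X) = X**4
(4418 + Y)*(Z(-40) + 3251) = (4418 - 850)*((-40)**4 + 3251) = 3568*(2560000 + 3251) = 3568*2563251 = 9145679568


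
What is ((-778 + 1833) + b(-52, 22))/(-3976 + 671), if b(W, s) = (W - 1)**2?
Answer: -3864/3305 ≈ -1.1691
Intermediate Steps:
b(W, s) = (-1 + W)**2
((-778 + 1833) + b(-52, 22))/(-3976 + 671) = ((-778 + 1833) + (-1 - 52)**2)/(-3976 + 671) = (1055 + (-53)**2)/(-3305) = (1055 + 2809)*(-1/3305) = 3864*(-1/3305) = -3864/3305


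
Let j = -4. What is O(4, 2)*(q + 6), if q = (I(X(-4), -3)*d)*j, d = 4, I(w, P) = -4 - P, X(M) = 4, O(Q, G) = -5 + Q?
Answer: -22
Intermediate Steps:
q = 16 (q = ((-4 - 1*(-3))*4)*(-4) = ((-4 + 3)*4)*(-4) = -1*4*(-4) = -4*(-4) = 16)
O(4, 2)*(q + 6) = (-5 + 4)*(16 + 6) = -1*22 = -22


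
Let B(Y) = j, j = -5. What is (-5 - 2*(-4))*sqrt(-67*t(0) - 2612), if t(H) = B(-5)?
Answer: 9*I*sqrt(253) ≈ 143.15*I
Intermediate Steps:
B(Y) = -5
t(H) = -5
(-5 - 2*(-4))*sqrt(-67*t(0) - 2612) = (-5 - 2*(-4))*sqrt(-67*(-5) - 2612) = (-5 + 8)*sqrt(335 - 2612) = 3*sqrt(-2277) = 3*(3*I*sqrt(253)) = 9*I*sqrt(253)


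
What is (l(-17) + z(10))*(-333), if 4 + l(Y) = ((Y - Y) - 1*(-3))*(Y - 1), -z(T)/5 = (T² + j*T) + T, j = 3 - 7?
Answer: 135864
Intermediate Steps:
j = -4
z(T) = -5*T² + 15*T (z(T) = -5*((T² - 4*T) + T) = -5*(T² - 3*T) = -5*T² + 15*T)
l(Y) = -7 + 3*Y (l(Y) = -4 + ((Y - Y) - 1*(-3))*(Y - 1) = -4 + (0 + 3)*(-1 + Y) = -4 + 3*(-1 + Y) = -4 + (-3 + 3*Y) = -7 + 3*Y)
(l(-17) + z(10))*(-333) = ((-7 + 3*(-17)) + 5*10*(3 - 1*10))*(-333) = ((-7 - 51) + 5*10*(3 - 10))*(-333) = (-58 + 5*10*(-7))*(-333) = (-58 - 350)*(-333) = -408*(-333) = 135864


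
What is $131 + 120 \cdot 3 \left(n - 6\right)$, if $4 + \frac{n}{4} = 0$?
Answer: $-7789$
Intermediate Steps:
$n = -16$ ($n = -16 + 4 \cdot 0 = -16 + 0 = -16$)
$131 + 120 \cdot 3 \left(n - 6\right) = 131 + 120 \cdot 3 \left(-16 - 6\right) = 131 + 120 \cdot 3 \left(-22\right) = 131 + 120 \left(-66\right) = 131 - 7920 = -7789$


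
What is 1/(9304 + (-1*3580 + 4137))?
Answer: 1/9861 ≈ 0.00010141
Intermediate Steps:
1/(9304 + (-1*3580 + 4137)) = 1/(9304 + (-3580 + 4137)) = 1/(9304 + 557) = 1/9861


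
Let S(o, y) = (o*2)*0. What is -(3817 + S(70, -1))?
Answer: -3817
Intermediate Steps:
S(o, y) = 0 (S(o, y) = (2*o)*0 = 0)
-(3817 + S(70, -1)) = -(3817 + 0) = -1*3817 = -3817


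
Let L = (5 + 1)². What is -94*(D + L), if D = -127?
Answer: 8554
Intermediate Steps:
L = 36 (L = 6² = 36)
-94*(D + L) = -94*(-127 + 36) = -94*(-91) = 8554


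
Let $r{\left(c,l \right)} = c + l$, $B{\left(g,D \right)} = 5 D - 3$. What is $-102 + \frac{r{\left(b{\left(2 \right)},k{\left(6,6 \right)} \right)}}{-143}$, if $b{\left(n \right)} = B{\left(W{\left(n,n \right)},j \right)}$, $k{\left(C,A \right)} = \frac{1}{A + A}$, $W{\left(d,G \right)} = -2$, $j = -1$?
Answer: $- \frac{174937}{1716} \approx -101.94$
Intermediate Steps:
$B{\left(g,D \right)} = -3 + 5 D$
$k{\left(C,A \right)} = \frac{1}{2 A}$
$b{\left(n \right)} = -8$ ($b{\left(n \right)} = -3 + 5 \left(-1\right) = -3 - 5 = -8$)
$-102 + \frac{r{\left(b{\left(2 \right)},k{\left(6,6 \right)} \right)}}{-143} = -102 + \frac{-8 + \frac{1}{2 \cdot 6}}{-143} = -102 + \left(-8 + \frac{1}{2} \cdot \frac{1}{6}\right) \left(- \frac{1}{143}\right) = -102 + \left(-8 + \frac{1}{12}\right) \left(- \frac{1}{143}\right) = -102 - - \frac{95}{1716} = -102 + \frac{95}{1716} = - \frac{174937}{1716}$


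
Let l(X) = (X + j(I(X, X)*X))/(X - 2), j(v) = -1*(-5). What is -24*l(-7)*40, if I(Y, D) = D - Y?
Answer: -640/3 ≈ -213.33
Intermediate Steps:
j(v) = 5
l(X) = (5 + X)/(-2 + X) (l(X) = (X + 5)/(X - 2) = (5 + X)/(-2 + X))
-24*l(-7)*40 = -24*(5 - 7)/(-2 - 7)*40 = -24*(-2)/(-9)*40 = -(-8)*(-2)/3*40 = -24*2/9*40 = -16/3*40 = -640/3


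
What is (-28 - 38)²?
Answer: 4356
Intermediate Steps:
(-28 - 38)² = (-66)² = 4356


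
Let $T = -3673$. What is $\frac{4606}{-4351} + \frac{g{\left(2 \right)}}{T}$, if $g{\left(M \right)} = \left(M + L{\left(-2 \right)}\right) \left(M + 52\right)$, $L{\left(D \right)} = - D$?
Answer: $- \frac{17857654}{15981223} \approx -1.1174$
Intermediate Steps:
$g{\left(M \right)} = \left(2 + M\right) \left(52 + M\right)$ ($g{\left(M \right)} = \left(M - -2\right) \left(M + 52\right) = \left(M + 2\right) \left(52 + M\right) = \left(2 + M\right) \left(52 + M\right)$)
$\frac{4606}{-4351} + \frac{g{\left(2 \right)}}{T} = \frac{4606}{-4351} + \frac{104 + 2^{2} + 54 \cdot 2}{-3673} = 4606 \left(- \frac{1}{4351}\right) + \left(104 + 4 + 108\right) \left(- \frac{1}{3673}\right) = - \frac{4606}{4351} + 216 \left(- \frac{1}{3673}\right) = - \frac{4606}{4351} - \frac{216}{3673} = - \frac{17857654}{15981223}$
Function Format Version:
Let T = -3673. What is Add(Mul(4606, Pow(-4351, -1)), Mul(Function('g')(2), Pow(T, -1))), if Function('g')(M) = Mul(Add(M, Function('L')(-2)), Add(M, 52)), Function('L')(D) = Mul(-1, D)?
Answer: Rational(-17857654, 15981223) ≈ -1.1174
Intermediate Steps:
Function('g')(M) = Mul(Add(2, M), Add(52, M)) (Function('g')(M) = Mul(Add(M, Mul(-1, -2)), Add(M, 52)) = Mul(Add(M, 2), Add(52, M)) = Mul(Add(2, M), Add(52, M)))
Add(Mul(4606, Pow(-4351, -1)), Mul(Function('g')(2), Pow(T, -1))) = Add(Mul(4606, Pow(-4351, -1)), Mul(Add(104, Pow(2, 2), Mul(54, 2)), Pow(-3673, -1))) = Add(Mul(4606, Rational(-1, 4351)), Mul(Add(104, 4, 108), Rational(-1, 3673))) = Add(Rational(-4606, 4351), Mul(216, Rational(-1, 3673))) = Add(Rational(-4606, 4351), Rational(-216, 3673)) = Rational(-17857654, 15981223)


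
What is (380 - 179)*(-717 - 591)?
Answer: -262908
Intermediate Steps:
(380 - 179)*(-717 - 591) = 201*(-1308) = -262908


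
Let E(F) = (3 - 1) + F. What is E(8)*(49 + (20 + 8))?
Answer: 770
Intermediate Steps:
E(F) = 2 + F
E(8)*(49 + (20 + 8)) = (2 + 8)*(49 + (20 + 8)) = 10*(49 + 28) = 10*77 = 770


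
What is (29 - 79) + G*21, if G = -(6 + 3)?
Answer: -239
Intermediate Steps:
G = -9 (G = -1*9 = -9)
(29 - 79) + G*21 = (29 - 79) - 9*21 = -50 - 189 = -239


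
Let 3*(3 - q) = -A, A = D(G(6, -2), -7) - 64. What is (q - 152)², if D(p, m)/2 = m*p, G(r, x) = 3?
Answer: 305809/9 ≈ 33979.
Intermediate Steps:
D(p, m) = 2*m*p (D(p, m) = 2*(m*p) = 2*m*p)
A = -106 (A = 2*(-7)*3 - 64 = -42 - 64 = -106)
q = -97/3 (q = 3 - (-1)*(-106)/3 = 3 - ⅓*106 = 3 - 106/3 = -97/3 ≈ -32.333)
(q - 152)² = (-97/3 - 152)² = (-553/3)² = 305809/9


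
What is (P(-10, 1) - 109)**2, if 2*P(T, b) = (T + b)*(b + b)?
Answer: 13924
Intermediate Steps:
P(T, b) = b*(T + b) (P(T, b) = ((T + b)*(b + b))/2 = ((T + b)*(2*b))/2 = (2*b*(T + b))/2 = b*(T + b))
(P(-10, 1) - 109)**2 = (1*(-10 + 1) - 109)**2 = (1*(-9) - 109)**2 = (-9 - 109)**2 = (-118)**2 = 13924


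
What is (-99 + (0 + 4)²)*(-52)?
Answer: 4316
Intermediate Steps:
(-99 + (0 + 4)²)*(-52) = (-99 + 4²)*(-52) = (-99 + 16)*(-52) = -83*(-52) = 4316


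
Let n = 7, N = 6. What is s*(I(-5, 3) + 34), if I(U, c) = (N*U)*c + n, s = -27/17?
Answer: 1323/17 ≈ 77.823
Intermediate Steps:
s = -27/17 (s = -27*1/17 = -27/17 ≈ -1.5882)
I(U, c) = 7 + 6*U*c (I(U, c) = (6*U)*c + 7 = 6*U*c + 7 = 7 + 6*U*c)
s*(I(-5, 3) + 34) = -27*((7 + 6*(-5)*3) + 34)/17 = -27*((7 - 90) + 34)/17 = -27*(-83 + 34)/17 = -27/17*(-49) = 1323/17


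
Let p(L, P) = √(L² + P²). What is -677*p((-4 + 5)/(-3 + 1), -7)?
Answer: -677*√197/2 ≈ -4751.1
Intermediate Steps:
-677*p((-4 + 5)/(-3 + 1), -7) = -677*√(((-4 + 5)/(-3 + 1))² + (-7)²) = -677*√((1/(-2))² + 49) = -677*√((1*(-½))² + 49) = -677*√((-½)² + 49) = -677*√(¼ + 49) = -677*√197/2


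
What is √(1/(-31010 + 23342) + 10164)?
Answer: √16600698363/1278 ≈ 100.82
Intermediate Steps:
√(1/(-31010 + 23342) + 10164) = √(1/(-7668) + 10164) = √(-1/7668 + 10164) = √(77937551/7668) = √16600698363/1278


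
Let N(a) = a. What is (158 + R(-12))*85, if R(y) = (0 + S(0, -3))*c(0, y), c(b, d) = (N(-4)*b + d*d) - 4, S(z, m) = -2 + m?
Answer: -46070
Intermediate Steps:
c(b, d) = -4 + d**2 - 4*b (c(b, d) = (-4*b + d*d) - 4 = (-4*b + d**2) - 4 = (d**2 - 4*b) - 4 = -4 + d**2 - 4*b)
R(y) = 20 - 5*y**2 (R(y) = (0 + (-2 - 3))*(-4 + y**2 - 4*0) = (0 - 5)*(-4 + y**2 + 0) = -5*(-4 + y**2) = 20 - 5*y**2)
(158 + R(-12))*85 = (158 + (20 - 5*(-12)**2))*85 = (158 + (20 - 5*144))*85 = (158 + (20 - 720))*85 = (158 - 700)*85 = -542*85 = -46070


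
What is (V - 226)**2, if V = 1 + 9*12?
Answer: 13689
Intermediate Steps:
V = 109 (V = 1 + 108 = 109)
(V - 226)**2 = (109 - 226)**2 = (-117)**2 = 13689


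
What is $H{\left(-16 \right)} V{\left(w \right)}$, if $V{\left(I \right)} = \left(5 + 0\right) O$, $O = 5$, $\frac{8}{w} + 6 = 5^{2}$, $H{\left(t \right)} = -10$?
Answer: $-250$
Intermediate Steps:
$w = \frac{8}{19}$ ($w = \frac{8}{-6 + 5^{2}} = \frac{8}{-6 + 25} = \frac{8}{19} \approx 0.42105$)
$V{\left(I \right)} = 25$ ($V{\left(I \right)} = \left(5 + 0\right) 5 = 5 \cdot 5 = 25$)
$H{\left(-16 \right)} V{\left(w \right)} = \left(-10\right) 25 = -250$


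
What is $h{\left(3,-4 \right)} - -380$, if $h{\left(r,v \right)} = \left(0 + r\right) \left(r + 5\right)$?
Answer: $404$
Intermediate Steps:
$h{\left(r,v \right)} = r \left(5 + r\right)$
$h{\left(3,-4 \right)} - -380 = 3 \left(5 + 3\right) - -380 = 3 \cdot 8 + 380 = 24 + 380 = 404$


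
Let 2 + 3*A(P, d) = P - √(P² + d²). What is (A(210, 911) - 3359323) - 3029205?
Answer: -19165376/3 - √874021/3 ≈ -6.3888e+6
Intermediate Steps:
A(P, d) = -⅔ - √(P² + d²)/3 + P/3 (A(P, d) = -⅔ + (P - √(P² + d²))/3 = -⅔ + (-√(P² + d²)/3 + P/3) = -⅔ - √(P² + d²)/3 + P/3)
(A(210, 911) - 3359323) - 3029205 = ((-⅔ - √(210² + 911²)/3 + (⅓)*210) - 3359323) - 3029205 = ((-⅔ - √(44100 + 829921)/3 + 70) - 3359323) - 3029205 = ((-⅔ - √874021/3 + 70) - 3359323) - 3029205 = ((208/3 - √874021/3) - 3359323) - 3029205 = (-10077761/3 - √874021/3) - 3029205 = -19165376/3 - √874021/3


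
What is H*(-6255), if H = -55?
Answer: 344025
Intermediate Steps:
H*(-6255) = -55*(-6255) = 344025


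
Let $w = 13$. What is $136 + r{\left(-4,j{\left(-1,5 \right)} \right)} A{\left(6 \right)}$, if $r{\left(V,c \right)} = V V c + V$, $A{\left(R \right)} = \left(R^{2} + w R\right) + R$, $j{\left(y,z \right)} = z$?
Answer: $9256$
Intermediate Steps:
$A{\left(R \right)} = R^{2} + 14 R$ ($A{\left(R \right)} = \left(R^{2} + 13 R\right) + R = R^{2} + 14 R$)
$r{\left(V,c \right)} = V + c V^{2}$ ($r{\left(V,c \right)} = V^{2} c + V = c V^{2} + V = V + c V^{2}$)
$136 + r{\left(-4,j{\left(-1,5 \right)} \right)} A{\left(6 \right)} = 136 + - 4 \left(1 - 20\right) 6 \left(14 + 6\right) = 136 + - 4 \left(1 - 20\right) 6 \cdot 20 = 136 + \left(-4\right) \left(-19\right) 120 = 136 + 76 \cdot 120 = 136 + 9120 = 9256$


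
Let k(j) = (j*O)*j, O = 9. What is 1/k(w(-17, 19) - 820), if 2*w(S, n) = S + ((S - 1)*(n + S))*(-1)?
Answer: 4/23648769 ≈ 1.6914e-7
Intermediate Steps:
w(S, n) = S/2 - (-1 + S)*(S + n)/2 (w(S, n) = (S + ((S - 1)*(n + S))*(-1))/2 = (S + ((-1 + S)*(S + n))*(-1))/2 = (S - (-1 + S)*(S + n))/2 = S/2 - (-1 + S)*(S + n)/2)
k(j) = 9*j² (k(j) = (j*9)*j = (9*j)*j = 9*j²)
1/k(w(-17, 19) - 820) = 1/(9*((-17 + (½)*19 - ½*(-17)² - ½*(-17)*19) - 820)²) = 1/(9*((-17 + 19/2 - ½*289 + 323/2) - 820)²) = 1/(9*((-17 + 19/2 - 289/2 + 323/2) - 820)²) = 1/(9*(19/2 - 820)²) = 1/(9*(-1621/2)²) = 1/(9*(2627641/4)) = 1/(23648769/4) = 4/23648769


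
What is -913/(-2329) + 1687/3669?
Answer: 7278820/8545101 ≈ 0.85181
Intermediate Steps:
-913/(-2329) + 1687/3669 = -913*(-1/2329) + 1687*(1/3669) = 913/2329 + 1687/3669 = 7278820/8545101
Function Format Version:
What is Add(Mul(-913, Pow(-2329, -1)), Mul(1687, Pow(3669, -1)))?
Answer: Rational(7278820, 8545101) ≈ 0.85181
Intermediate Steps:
Add(Mul(-913, Pow(-2329, -1)), Mul(1687, Pow(3669, -1))) = Add(Mul(-913, Rational(-1, 2329)), Mul(1687, Rational(1, 3669))) = Add(Rational(913, 2329), Rational(1687, 3669)) = Rational(7278820, 8545101)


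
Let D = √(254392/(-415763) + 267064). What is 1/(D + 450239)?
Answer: 187192717357/84281350835022883 - 4*√2885267254385045/84281350835022883 ≈ 2.2185e-6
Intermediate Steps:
D = 4*√2885267254385045/415763 (D = √(254392*(-1/415763) + 267064) = √(-254392/415763 + 267064) = √(111035075440/415763) = 4*√2885267254385045/415763 ≈ 516.78)
1/(D + 450239) = 1/(4*√2885267254385045/415763 + 450239) = 1/(450239 + 4*√2885267254385045/415763)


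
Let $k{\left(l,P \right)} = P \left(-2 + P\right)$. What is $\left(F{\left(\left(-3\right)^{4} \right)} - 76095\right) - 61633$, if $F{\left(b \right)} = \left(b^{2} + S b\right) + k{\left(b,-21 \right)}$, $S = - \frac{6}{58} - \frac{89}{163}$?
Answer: $- \frac{617991938}{4727} \approx -1.3074 \cdot 10^{5}$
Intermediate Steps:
$S = - \frac{3070}{4727}$ ($S = \left(-6\right) \frac{1}{58} - \frac{89}{163} = - \frac{3}{29} - \frac{89}{163} = - \frac{3070}{4727} \approx -0.64946$)
$F{\left(b \right)} = 483 + b^{2} - \frac{3070 b}{4727}$ ($F{\left(b \right)} = \left(b^{2} - \frac{3070 b}{4727}\right) - 21 \left(-2 - 21\right) = \left(b^{2} - \frac{3070 b}{4727}\right) - -483 = \left(b^{2} - \frac{3070 b}{4727}\right) + 483 = 483 + b^{2} - \frac{3070 b}{4727}$)
$\left(F{\left(\left(-3\right)^{4} \right)} - 76095\right) - 61633 = \left(\left(483 + \left(\left(-3\right)^{4}\right)^{2} - \frac{3070 \left(-3\right)^{4}}{4727}\right) - 76095\right) - 61633 = \left(\left(483 + 81^{2} - \frac{248670}{4727}\right) - 76095\right) - 61633 = \left(\left(483 + 6561 - \frac{248670}{4727}\right) - 76095\right) - 61633 = \left(\frac{33048318}{4727} - 76095\right) - 61633 = - \frac{326652747}{4727} - 61633 = - \frac{617991938}{4727}$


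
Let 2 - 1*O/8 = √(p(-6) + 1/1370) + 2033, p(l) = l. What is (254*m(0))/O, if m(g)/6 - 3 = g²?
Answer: -1590181605/5651204789 + 1143*I*√11260030/11302409578 ≈ -0.28139 + 0.00033935*I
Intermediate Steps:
m(g) = 18 + 6*g²
O = -16248 - 4*I*√11260030/685 (O = 16 - 8*(√(-6 + 1/1370) + 2033) = 16 - 8*(√(-8219/1370) + 2033) = 16 - 8*(I*√11260030/1370 + 2033) = 16 - 8*(2033 + I*√11260030/1370) = 16 + (-16264 - 4*I*√11260030/685) = -16248 - 4*I*√11260030/685 ≈ -16248.0 - 19.595*I)
(254*m(0))/O = (254*(18 + 6*0²))/(-16248 - 4*I*√11260030/685) = (254*(18 + 6*0))/(-16248 - 4*I*√11260030/685) = (254*(18 + 0))/(-16248 - 4*I*√11260030/685) = (254*18)/(-16248 - 4*I*√11260030/685) = 4572/(-16248 - 4*I*√11260030/685)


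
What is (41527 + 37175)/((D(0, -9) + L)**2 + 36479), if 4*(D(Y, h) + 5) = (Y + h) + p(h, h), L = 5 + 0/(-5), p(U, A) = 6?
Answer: 1259232/583673 ≈ 2.1574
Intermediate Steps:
L = 5 (L = 5 - 1/5*0 = 5 + 0 = 5)
D(Y, h) = -7/2 + Y/4 + h/4 (D(Y, h) = -5 + ((Y + h) + 6)/4 = -5 + (6 + Y + h)/4 = -5 + (3/2 + Y/4 + h/4) = -7/2 + Y/4 + h/4)
(41527 + 37175)/((D(0, -9) + L)**2 + 36479) = (41527 + 37175)/(((-7/2 + (1/4)*0 + (1/4)*(-9)) + 5)**2 + 36479) = 78702/(((-7/2 + 0 - 9/4) + 5)**2 + 36479) = 78702/((-23/4 + 5)**2 + 36479) = 78702/((-3/4)**2 + 36479) = 78702/(9/16 + 36479) = 78702/(583673/16) = 78702*(16/583673) = 1259232/583673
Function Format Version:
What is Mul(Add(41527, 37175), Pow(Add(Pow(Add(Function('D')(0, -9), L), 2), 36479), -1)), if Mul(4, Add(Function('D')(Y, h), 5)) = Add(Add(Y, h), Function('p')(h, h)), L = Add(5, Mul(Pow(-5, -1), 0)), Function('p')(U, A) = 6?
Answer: Rational(1259232, 583673) ≈ 2.1574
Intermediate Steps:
L = 5 (L = Add(5, Mul(Rational(-1, 5), 0)) = Add(5, 0) = 5)
Function('D')(Y, h) = Add(Rational(-7, 2), Mul(Rational(1, 4), Y), Mul(Rational(1, 4), h)) (Function('D')(Y, h) = Add(-5, Mul(Rational(1, 4), Add(Add(Y, h), 6))) = Add(-5, Mul(Rational(1, 4), Add(6, Y, h))) = Add(-5, Add(Rational(3, 2), Mul(Rational(1, 4), Y), Mul(Rational(1, 4), h))) = Add(Rational(-7, 2), Mul(Rational(1, 4), Y), Mul(Rational(1, 4), h)))
Mul(Add(41527, 37175), Pow(Add(Pow(Add(Function('D')(0, -9), L), 2), 36479), -1)) = Mul(Add(41527, 37175), Pow(Add(Pow(Add(Add(Rational(-7, 2), Mul(Rational(1, 4), 0), Mul(Rational(1, 4), -9)), 5), 2), 36479), -1)) = Mul(78702, Pow(Add(Pow(Add(Add(Rational(-7, 2), 0, Rational(-9, 4)), 5), 2), 36479), -1)) = Mul(78702, Pow(Add(Pow(Add(Rational(-23, 4), 5), 2), 36479), -1)) = Mul(78702, Pow(Add(Pow(Rational(-3, 4), 2), 36479), -1)) = Mul(78702, Pow(Add(Rational(9, 16), 36479), -1)) = Mul(78702, Pow(Rational(583673, 16), -1)) = Mul(78702, Rational(16, 583673)) = Rational(1259232, 583673)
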